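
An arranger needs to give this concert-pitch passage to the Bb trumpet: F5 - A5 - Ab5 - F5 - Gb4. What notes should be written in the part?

The Bb trumpet sounds a major second below written, so the written part must be a major second above concert — transpose each note up.
F5 → G5
A5 → B5
Ab5 → Bb5
F5 → G5
Gb4 → Ab4

G5 B5 Bb5 G5 Ab4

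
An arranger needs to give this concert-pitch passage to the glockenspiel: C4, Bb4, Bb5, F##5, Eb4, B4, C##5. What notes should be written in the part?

C2 Bb2 Bb3 F##3 Eb2 B2 C##3

Written C4 sounds as C6 on the glockenspiel, so concert pitches are written a perfect fifteenth down.
C4 → C2
Bb4 → Bb2
Bb5 → Bb3
F##5 → F##3
Eb4 → Eb2
B4 → B2
C##5 → C##3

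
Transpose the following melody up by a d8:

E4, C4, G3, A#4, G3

Eb5 Cb5 Gb4 A5 Gb4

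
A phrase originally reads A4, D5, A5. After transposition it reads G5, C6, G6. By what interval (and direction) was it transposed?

up a minor seventh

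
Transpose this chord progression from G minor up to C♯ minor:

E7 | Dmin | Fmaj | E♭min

A#7 G#min Bmaj Amin

G minor up to C♯ minor is an augmented fourth; each chord root moves by that interval while the quality stays the same.
E7: root E up an augmented fourth → A#, giving A#7.
Dmin: root D up an augmented fourth → G#, giving G#min.
Fmaj: root F up an augmented fourth → B, giving Bmaj.
E♭min: root E♭ up an augmented fourth → A, giving Amin.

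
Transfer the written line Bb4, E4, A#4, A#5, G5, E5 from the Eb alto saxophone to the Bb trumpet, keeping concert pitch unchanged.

Eb4 A3 D#4 D#5 C5 A4

First find concert pitch: the Eb alto saxophone sounds a major sixth below written, so Bb4 E4 A#4 A#5 G5 E5 sounds Db4 G3 C#4 C#5 Bb4 G4.
Then write for Bb trumpet: it sounds a major second below written, so the part must be a major second above concert.
Db4 → Eb4
G3 → A3
C#4 → D#4
C#5 → D#5
Bb4 → C5
G4 → A4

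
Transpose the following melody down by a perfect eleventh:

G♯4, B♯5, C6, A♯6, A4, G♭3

D#3 F##4 G4 E#5 E3 Db2

G#4: an eleventh down reaches D, and 17 semitones makes it D#3.
B#5 down a perfect eleventh is F##4.
A perfect eleventh down from C6 gives G4.
A#6: an eleventh down reaches E, and 17 semitones makes it E#5.
A4 down a perfect eleventh is E3.
A perfect eleventh down from Gb3 gives Db2.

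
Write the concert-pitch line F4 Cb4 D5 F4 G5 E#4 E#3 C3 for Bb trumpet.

The Bb trumpet sounds a major second below written, so the written part must be a major second above concert — transpose each note up.
F4 → G4
Cb4 → Db4
D5 → E5
F4 → G4
G5 → A5
E#4 → F##4
E#3 → F##3
C3 → D3

G4 Db4 E5 G4 A5 F##4 F##3 D3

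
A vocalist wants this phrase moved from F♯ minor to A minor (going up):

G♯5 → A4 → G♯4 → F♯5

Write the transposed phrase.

B5 C5 B4 A5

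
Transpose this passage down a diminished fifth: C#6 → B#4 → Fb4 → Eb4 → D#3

C#6 -> F##5
B#4 -> E##4
Fb4 -> Bb3
Eb4 -> A3
D#3 -> G##2

F##5 E##4 Bb3 A3 G##2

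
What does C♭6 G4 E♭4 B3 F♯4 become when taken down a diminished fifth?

Cb6 → F5
G4 → C#4
Eb4 → A3
B3 → E#3
F#4 → B#3

F5 C#4 A3 E#3 B#3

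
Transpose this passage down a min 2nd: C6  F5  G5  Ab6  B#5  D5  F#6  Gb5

B5 E5 F#5 G6 A##5 C#5 E#6 F5

C6 gives B5
F5 gives E5
G5 gives F#5
Ab6 gives G6
B#5 gives A##5
D5 gives C#5
F#6 gives E#6
Gb5 gives F5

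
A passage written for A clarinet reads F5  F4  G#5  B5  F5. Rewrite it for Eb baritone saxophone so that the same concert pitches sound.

First find concert pitch: the A clarinet sounds a minor third below written, so F5 F4 G#5 B5 F5 sounds D5 D4 E#5 G#5 D5.
Then write for Eb baritone saxophone: it sounds a major thirteenth below written, so the part must be a major thirteenth above concert.
D5 → B6
D4 → B5
E#5 → C##7
G#5 → E#7
D5 → B6

B6 B5 C##7 E#7 B6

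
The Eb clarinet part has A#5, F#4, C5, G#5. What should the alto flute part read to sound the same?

First find concert pitch: the Eb clarinet sounds a minor third above written, so A#5 F#4 C5 G#5 sounds C#6 A4 Eb5 B5.
Then write for alto flute: it sounds a perfect fourth below written, so the part must be a perfect fourth above concert.
C#6 → F#6
A4 → D5
Eb5 → Ab5
B5 → E6

F#6 D5 Ab5 E6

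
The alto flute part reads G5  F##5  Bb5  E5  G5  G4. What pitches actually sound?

The alto flute sounds a perfect fourth below written, so transpose each written note down a perfect fourth.
G5 → D5
F##5 → C##5
Bb5 → F5
E5 → B4
G5 → D5
G4 → D4

D5 C##5 F5 B4 D5 D4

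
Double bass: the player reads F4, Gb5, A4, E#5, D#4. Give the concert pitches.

Written C4 on the double bass sounds as C3, a perfect octave lower; apply that shift to every note.
F4 to F3
Gb5 to Gb4
A4 to A3
E#5 to E#4
D#4 to D#3

F3 Gb4 A3 E#4 D#3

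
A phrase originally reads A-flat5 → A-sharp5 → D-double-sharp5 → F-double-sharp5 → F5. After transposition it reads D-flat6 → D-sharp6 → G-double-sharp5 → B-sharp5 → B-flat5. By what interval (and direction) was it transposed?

Take the first pair: Ab5 → Db6. A to D spans 4 letter names, so the interval is some kind of fourth.
Ab5 to Db6 is 5 semitones, which makes it a perfect fourth; the second version is higher, so the direction is up.
Checking another pair — F5 → Bb5 — gives the same interval.

up a perfect fourth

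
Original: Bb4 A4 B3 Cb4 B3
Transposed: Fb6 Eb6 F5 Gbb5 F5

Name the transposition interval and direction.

Take the first pair: Bb4 → Fb6. B to F spans 12 letter names, so the interval is some kind of twelfth.
Bb4 to Fb6 is 18 semitones, which makes it a diminished twelfth; the second version is higher, so the direction is up.
Checking another pair — B3 → F5 — gives the same interval.

up a diminished twelfth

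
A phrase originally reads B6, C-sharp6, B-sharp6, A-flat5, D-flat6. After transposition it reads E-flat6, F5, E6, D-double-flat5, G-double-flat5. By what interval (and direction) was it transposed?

down an augmented fifth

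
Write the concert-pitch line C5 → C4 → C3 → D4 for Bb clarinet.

D5 D4 D3 E4

Written C4 sounds as Bb3 on the Bb clarinet, so concert pitches are written a major second up.
C5 becomes D5
C4 becomes D4
C3 becomes D3
D4 becomes E4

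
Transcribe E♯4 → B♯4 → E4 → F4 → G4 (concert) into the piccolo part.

Written C4 sounds as C5 on the piccolo, so concert pitches are written a perfect octave down.
E#4 -> E#3
B#4 -> B#3
E4 -> E3
F4 -> F3
G4 -> G3

E#3 B#3 E3 F3 G3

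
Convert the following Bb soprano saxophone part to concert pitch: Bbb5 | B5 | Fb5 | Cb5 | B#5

Abb5 A5 Ebb5 Bbb4 A#5

Written C4 on the Bb soprano saxophone sounds as Bb3, a major second lower; apply that shift to every note.
Bbb5 → Abb5
B5 → A5
Fb5 → Ebb5
Cb5 → Bbb4
B#5 → A#5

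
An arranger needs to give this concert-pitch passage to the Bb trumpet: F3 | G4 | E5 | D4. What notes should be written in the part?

Written C4 sounds as Bb3 on the Bb trumpet, so concert pitches are written a major second up.
F3 to G3
G4 to A4
E5 to F#5
D4 to E4

G3 A4 F#5 E4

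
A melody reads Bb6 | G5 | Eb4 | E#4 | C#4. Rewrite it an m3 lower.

Bb6 → G6
G5 → E5
Eb4 → C4
E#4 → C##4
C#4 → A#3

G6 E5 C4 C##4 A#3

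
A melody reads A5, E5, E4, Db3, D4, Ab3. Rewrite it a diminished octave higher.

Ab6 Eb6 Eb5 Dbb4 Db5 Abb4

A diminished octave up from A5 gives Ab6.
E5: an octave up reaches E, and 11 semitones makes it Eb6.
E4: an octave up reaches E, and 11 semitones makes it Eb5.
Db3: an octave up reaches D, and 11 semitones makes it Dbb4.
A diminished octave up from D4 gives Db5.
Ab3 up a diminished octave is Abb4.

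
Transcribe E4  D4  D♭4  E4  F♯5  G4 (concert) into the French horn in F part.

B4 A4 Ab4 B4 C#6 D5

The French horn in F sounds a perfect fifth below written, so the written part must be a perfect fifth above concert — transpose each note up.
E4 gives B4
D4 gives A4
Db4 gives Ab4
E4 gives B4
F#5 gives C#6
G4 gives D5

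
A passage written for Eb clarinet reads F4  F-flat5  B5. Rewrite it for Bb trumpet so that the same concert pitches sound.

Bb4 Bbb5 E6

First find concert pitch: the Eb clarinet sounds a minor third above written, so F4 F-flat5 B5 sounds Ab4 Abb5 D6.
Then write for Bb trumpet: it sounds a major second below written, so the part must be a major second above concert.
Ab4 → Bb4
Abb5 → Bbb5
D6 → E6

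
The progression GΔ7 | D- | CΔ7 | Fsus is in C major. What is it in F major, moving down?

CΔ7 G- FΔ7 Bbsus

C major down to F major is a perfect fifth; each chord root moves by that interval while the quality stays the same.
GΔ7: root G down a perfect fifth → C, giving CΔ7.
D-: root D down a perfect fifth → G, giving G-.
CΔ7: root C down a perfect fifth → F, giving FΔ7.
Fsus: root F down a perfect fifth → Bb, giving Bbsus.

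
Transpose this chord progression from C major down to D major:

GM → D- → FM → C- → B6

AM E- GM D- C#6

C major down to D major is a minor seventh; each chord root moves by that interval while the quality stays the same.
GM: root G down a minor seventh → A, giving AM.
D-: root D down a minor seventh → E, giving E-.
FM: root F down a minor seventh → G, giving GM.
C-: root C down a minor seventh → D, giving D-.
B6: root B down a minor seventh → C#, giving C#6.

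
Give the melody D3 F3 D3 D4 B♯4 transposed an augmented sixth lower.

Fb2 Abb2 Fb2 Fb3 D4

D3 → Fb2
F3 → Abb2
D3 → Fb2
D4 → Fb3
B#4 → D4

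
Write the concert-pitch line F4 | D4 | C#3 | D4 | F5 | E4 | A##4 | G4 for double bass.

F5 D5 C#4 D5 F6 E5 A##5 G5

Written C4 sounds as C3 on the double bass, so concert pitches are written a perfect octave up.
F4 → F5
D4 → D5
C#3 → C#4
D4 → D5
F5 → F6
E4 → E5
A##4 → A##5
G4 → G5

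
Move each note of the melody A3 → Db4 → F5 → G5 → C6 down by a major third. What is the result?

A3 down a major third is F3.
Db4 down a major third is Bbb3.
F5: a third down reaches D, and 4 semitones makes it Db5.
G5: a third down reaches E, and 4 semitones makes it Eb5.
C6 down a major third is Ab5.

F3 Bbb3 Db5 Eb5 Ab5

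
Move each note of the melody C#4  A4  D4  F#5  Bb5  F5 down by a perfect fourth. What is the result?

G#3 E4 A3 C#5 F5 C5

C#4 → G#3
A4 → E4
D4 → A3
F#5 → C#5
Bb5 → F5
F5 → C5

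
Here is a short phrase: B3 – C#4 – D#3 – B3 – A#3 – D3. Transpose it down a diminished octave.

B#2 C##3 D##2 B#2 A##2 D#2

B3 → B#2
C#4 → C##3
D#3 → D##2
B3 → B#2
A#3 → A##2
D3 → D#2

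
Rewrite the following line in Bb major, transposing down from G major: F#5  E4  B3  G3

From G down to Bb is a major sixth; apply that to each pitch.
F#5 becomes A4
E4 becomes G3
B3 becomes D3
G3 becomes Bb2

A4 G3 D3 Bb2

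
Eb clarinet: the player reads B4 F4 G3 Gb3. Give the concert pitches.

Written C4 on the Eb clarinet sounds as Eb4, a minor third higher; apply that shift to every note.
B4 → D5
F4 → Ab4
G3 → Bb3
Gb3 → Bbb3

D5 Ab4 Bb3 Bbb3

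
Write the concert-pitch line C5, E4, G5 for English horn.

Written C4 sounds as F3 on the English horn, so concert pitches are written a perfect fifth up.
C5 gives G5
E4 gives B4
G5 gives D6

G5 B4 D6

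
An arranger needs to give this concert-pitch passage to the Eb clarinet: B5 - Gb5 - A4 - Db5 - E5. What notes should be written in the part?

G#5 Eb5 F#4 Bb4 C#5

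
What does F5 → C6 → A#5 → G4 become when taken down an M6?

Ab4 Eb5 C#5 Bb3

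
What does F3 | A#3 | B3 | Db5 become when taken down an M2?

Eb3 G#3 A3 Cb5

A major second down from F3 gives Eb3.
A#3: a second down reaches G, and 2 semitones makes it G#3.
A major second down from B3 gives A3.
A major second down from Db5 gives Cb5.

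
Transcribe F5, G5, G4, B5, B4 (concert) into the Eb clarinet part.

The Eb clarinet sounds a minor third above written, so the written part must be a minor third below concert — transpose each note down.
F5 -> D5
G5 -> E5
G4 -> E4
B5 -> G#5
B4 -> G#4

D5 E5 E4 G#5 G#4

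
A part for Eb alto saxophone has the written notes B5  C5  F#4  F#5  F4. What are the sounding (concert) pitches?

D5 Eb4 A3 A4 Ab3

The Eb alto saxophone sounds a major sixth below written, so transpose each written note down a major sixth.
B5 becomes D5
C5 becomes Eb4
F#4 becomes A3
F#5 becomes A4
F4 becomes Ab3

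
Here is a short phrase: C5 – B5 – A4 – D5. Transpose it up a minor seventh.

Bb5 A6 G5 C6

C5: a seventh up reaches B, and 10 semitones makes it Bb5.
A minor seventh up from B5 gives A6.
A4 up a minor seventh is G5.
D5: a seventh up reaches C, and 10 semitones makes it C6.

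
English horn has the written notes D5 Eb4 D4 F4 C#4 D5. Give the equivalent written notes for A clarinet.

Bb4 Cb4 Bb3 Db4 A3 Bb4

First find concert pitch: the English horn sounds a perfect fifth below written, so D5 Eb4 D4 F4 C#4 D5 sounds G4 Ab3 G3 Bb3 F#3 G4.
Then write for A clarinet: it sounds a minor third below written, so the part must be a minor third above concert.
G4 → Bb4
Ab3 → Cb4
G3 → Bb3
Bb3 → Db4
F#3 → A3
G4 → Bb4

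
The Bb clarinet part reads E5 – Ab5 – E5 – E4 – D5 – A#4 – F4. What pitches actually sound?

D5 Gb5 D5 D4 C5 G#4 Eb4

Written C4 on the Bb clarinet sounds as Bb3, a major second lower; apply that shift to every note.
E5 -> D5
Ab5 -> Gb5
E5 -> D5
E4 -> D4
D5 -> C5
A#4 -> G#4
F4 -> Eb4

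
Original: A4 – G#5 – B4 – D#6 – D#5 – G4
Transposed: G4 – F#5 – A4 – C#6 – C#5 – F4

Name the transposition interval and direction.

down a major second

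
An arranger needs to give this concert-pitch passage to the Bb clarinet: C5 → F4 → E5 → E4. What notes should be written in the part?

D5 G4 F#5 F#4

Written C4 sounds as Bb3 on the Bb clarinet, so concert pitches are written a major second up.
C5 to D5
F4 to G4
E5 to F#5
E4 to F#4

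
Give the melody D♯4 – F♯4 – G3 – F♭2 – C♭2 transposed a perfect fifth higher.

D#4: a fifth up reaches A, and 7 semitones makes it A#4.
F#4: a fifth up reaches C, and 7 semitones makes it C#5.
G3 up a perfect fifth is D4.
A perfect fifth up from Fb2 gives Cb3.
Cb2: a fifth up reaches G, and 7 semitones makes it Gb2.

A#4 C#5 D4 Cb3 Gb2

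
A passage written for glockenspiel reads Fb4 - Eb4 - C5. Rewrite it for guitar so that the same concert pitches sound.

Fb7 Eb7 C8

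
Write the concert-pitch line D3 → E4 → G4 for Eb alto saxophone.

B3 C#5 E5

The Eb alto saxophone sounds a major sixth below written, so the written part must be a major sixth above concert — transpose each note up.
D3 -> B3
E4 -> C#5
G4 -> E5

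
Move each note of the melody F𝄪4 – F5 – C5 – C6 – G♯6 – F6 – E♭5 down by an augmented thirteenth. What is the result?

A2 Abb3 Ebb3 Ebb4 Bb4 Abb4 Gbb3

An augmented thirteenth down from F##4 gives A2.
F5 down an augmented thirteenth is Abb3.
C5 down an augmented thirteenth is Ebb3.
An augmented thirteenth down from C6 gives Ebb4.
An augmented thirteenth down from G#6 gives Bb4.
F6 down an augmented thirteenth is Abb4.
An augmented thirteenth down from Eb5 gives Gbb3.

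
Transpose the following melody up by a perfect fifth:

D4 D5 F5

A perfect fifth up from D4 gives A4.
D5 up a perfect fifth is A5.
A perfect fifth up from F5 gives C6.

A4 A5 C6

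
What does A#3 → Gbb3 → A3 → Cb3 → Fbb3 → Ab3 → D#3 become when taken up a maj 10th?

A#3: a tenth up reaches C, and 16 semitones makes it C##5.
A major tenth up from Gbb3 gives Bbb4.
A major tenth up from A3 gives C#5.
Cb3 up a major tenth is Eb4.
Fbb3 up a major tenth is Abb4.
Ab3 up a major tenth is C5.
D#3: a tenth up reaches F, and 16 semitones makes it F##4.

C##5 Bbb4 C#5 Eb4 Abb4 C5 F##4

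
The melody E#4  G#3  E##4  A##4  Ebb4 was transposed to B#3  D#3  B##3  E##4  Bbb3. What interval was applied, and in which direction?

Take the first pair: E#4 → B#3. E to B spans 4 letter names, so the interval is some kind of fourth.
B#3 to E#4 is 5 semitones, which makes it a perfect fourth; the second version is lower, so the direction is down.
Checking another pair — Ebb4 → Bbb3 — gives the same interval.

down a perfect fourth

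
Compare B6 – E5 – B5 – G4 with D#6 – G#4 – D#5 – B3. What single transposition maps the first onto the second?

down a minor sixth

From B6 to D#6 is 6 letter names — a sixth of some quality.
D#6 to B6 is 8 semitones, which makes it a minor sixth; the second version is lower, so the direction is down.
Checking another pair — G4 → B3 — gives the same interval.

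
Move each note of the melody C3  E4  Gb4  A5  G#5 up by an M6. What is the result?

A3 C#5 Eb5 F#6 E#6

C3 gives A3
E4 gives C#5
Gb4 gives Eb5
A5 gives F#6
G#5 gives E#6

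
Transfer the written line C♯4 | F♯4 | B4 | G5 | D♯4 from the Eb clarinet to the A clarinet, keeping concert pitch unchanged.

First find concert pitch: the Eb clarinet sounds a minor third above written, so C♯4 F♯4 B4 G5 D♯4 sounds E4 A4 D5 Bb5 F#4.
Then write for A clarinet: it sounds a minor third below written, so the part must be a minor third above concert.
E4 → G4
A4 → C5
D5 → F5
Bb5 → Db6
F#4 → A4

G4 C5 F5 Db6 A4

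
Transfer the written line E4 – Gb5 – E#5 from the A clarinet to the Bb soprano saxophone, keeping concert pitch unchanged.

First find concert pitch: the A clarinet sounds a minor third below written, so E4 Gb5 E#5 sounds C#4 Eb5 C##5.
Then write for Bb soprano saxophone: it sounds a major second below written, so the part must be a major second above concert.
C#4 → D#4
Eb5 → F5
C##5 → D##5

D#4 F5 D##5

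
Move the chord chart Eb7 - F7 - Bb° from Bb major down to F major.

Bb7 C7 F°

Bb major down to F major is a perfect fourth; each chord root moves by that interval while the quality stays the same.
Eb7: root Eb down a perfect fourth → Bb, giving Bb7.
F7: root F down a perfect fourth → C, giving C7.
Bb°: root Bb down a perfect fourth → F, giving F°.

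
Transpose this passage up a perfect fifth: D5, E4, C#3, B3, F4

A5 B4 G#3 F#4 C5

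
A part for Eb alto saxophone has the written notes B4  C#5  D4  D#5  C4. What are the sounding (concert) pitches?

D4 E4 F3 F#4 Eb3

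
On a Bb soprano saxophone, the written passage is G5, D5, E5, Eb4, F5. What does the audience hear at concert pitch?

Written C4 on the Bb soprano saxophone sounds as Bb3, a major second lower; apply that shift to every note.
G5 becomes F5
D5 becomes C5
E5 becomes D5
Eb4 becomes Db4
F5 becomes Eb5

F5 C5 D5 Db4 Eb5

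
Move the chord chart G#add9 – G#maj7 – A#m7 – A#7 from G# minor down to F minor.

Fadd9 Fmaj7 Gm7 G7

G# minor down to F minor is an augmented second; each chord root moves by that interval while the quality stays the same.
G#add9: root G# down an augmented second → F, giving Fadd9.
G#maj7: root G# down an augmented second → F, giving Fmaj7.
A#m7: root A# down an augmented second → G, giving Gm7.
A#7: root A# down an augmented second → G, giving G7.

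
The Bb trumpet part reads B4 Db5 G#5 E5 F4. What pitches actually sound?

A4 Cb5 F#5 D5 Eb4

Written C4 on the Bb trumpet sounds as Bb3, a major second lower; apply that shift to every note.
B4 -> A4
Db5 -> Cb5
G#5 -> F#5
E5 -> D5
F4 -> Eb4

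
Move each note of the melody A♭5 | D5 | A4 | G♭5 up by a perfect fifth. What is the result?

Ab5 -> Eb6
D5 -> A5
A4 -> E5
Gb5 -> Db6

Eb6 A5 E5 Db6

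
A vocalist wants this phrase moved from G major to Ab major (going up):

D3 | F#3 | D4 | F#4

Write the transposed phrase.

Eb3 G3 Eb4 G4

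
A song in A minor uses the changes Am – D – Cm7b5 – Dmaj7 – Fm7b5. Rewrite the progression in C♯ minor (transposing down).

C#m F# Em7b5 F#maj7 Am7b5

A minor down to C♯ minor is a minor sixth; each chord root moves by that interval while the quality stays the same.
Am: root A down a minor sixth → C#, giving C#m.
D: root D down a minor sixth → F#, giving F#.
Cm7b5: root C down a minor sixth → E, giving Em7b5.
Dmaj7: root D down a minor sixth → F#, giving F#maj7.
Fm7b5: root F down a minor sixth → A, giving Am7b5.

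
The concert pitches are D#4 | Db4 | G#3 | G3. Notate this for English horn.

A#4 Ab4 D#4 D4

The English horn sounds a perfect fifth below written, so the written part must be a perfect fifth above concert — transpose each note up.
D#4 → A#4
Db4 → Ab4
G#3 → D#4
G3 → D4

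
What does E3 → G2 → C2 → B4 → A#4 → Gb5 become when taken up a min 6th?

E3 to C4
G2 to Eb3
C2 to Ab2
B4 to G5
A#4 to F#5
Gb5 to Ebb6

C4 Eb3 Ab2 G5 F#5 Ebb6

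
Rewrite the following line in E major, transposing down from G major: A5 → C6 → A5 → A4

F#5 A5 F#5 F#4

G major to E major down is a minor third, so every note moves down by that interval.
A5 -> F#5
C6 -> A5
A5 -> F#5
A4 -> F#4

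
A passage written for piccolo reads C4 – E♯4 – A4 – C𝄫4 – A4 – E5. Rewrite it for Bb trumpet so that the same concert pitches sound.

First find concert pitch: the piccolo sounds a perfect octave above written, so C4 E♯4 A4 C𝄫4 A4 E5 sounds C5 E#5 A5 Cbb5 A5 E6.
Then write for Bb trumpet: it sounds a major second below written, so the part must be a major second above concert.
C5 → D5
E#5 → F##5
A5 → B5
Cbb5 → Dbb5
A5 → B5
E6 → F#6

D5 F##5 B5 Dbb5 B5 F#6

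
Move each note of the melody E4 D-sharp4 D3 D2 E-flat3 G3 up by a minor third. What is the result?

E4 → G4
D#4 → F#4
D3 → F3
D2 → F2
Eb3 → Gb3
G3 → Bb3

G4 F#4 F3 F2 Gb3 Bb3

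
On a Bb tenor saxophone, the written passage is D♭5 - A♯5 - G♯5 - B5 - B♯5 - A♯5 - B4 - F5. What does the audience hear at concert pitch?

Written C4 on the Bb tenor saxophone sounds as Bb2, a major ninth lower; apply that shift to every note.
Db5 gives Cb4
A#5 gives G#4
G#5 gives F#4
B5 gives A4
B#5 gives A#4
A#5 gives G#4
B4 gives A3
F5 gives Eb4

Cb4 G#4 F#4 A4 A#4 G#4 A3 Eb4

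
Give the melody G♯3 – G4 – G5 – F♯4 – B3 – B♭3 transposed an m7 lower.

A#2 A3 A4 G#3 C#3 C3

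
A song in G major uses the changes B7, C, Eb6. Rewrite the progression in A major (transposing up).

G major up to A major is a major second; each chord root moves by that interval while the quality stays the same.
B7: root B up a major second → C#, giving C#7.
C: root C up a major second → D, giving D.
Eb6: root Eb up a major second → F, giving F6.

C#7 D F6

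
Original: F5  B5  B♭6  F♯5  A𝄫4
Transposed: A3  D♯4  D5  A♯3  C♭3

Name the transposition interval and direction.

From F5 to A3 is 13 letter names — a thirteenth of some quality.
A3 to F5 is 20 semitones, which makes it a minor thirteenth; the second version is lower, so the direction is down.
Checking another pair — Abb4 → Cb3 — gives the same interval.

down a minor thirteenth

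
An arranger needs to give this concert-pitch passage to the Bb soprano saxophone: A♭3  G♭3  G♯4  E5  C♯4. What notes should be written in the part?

Bb3 Ab3 A#4 F#5 D#4

The Bb soprano saxophone sounds a major second below written, so the written part must be a major second above concert — transpose each note up.
Ab3 → Bb3
Gb3 → Ab3
G#4 → A#4
E5 → F#5
C#4 → D#4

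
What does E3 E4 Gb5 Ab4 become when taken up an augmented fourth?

A#3 A#4 C6 D5

E3: a fourth up reaches A, and 6 semitones makes it A#3.
E4: a fourth up reaches A, and 6 semitones makes it A#4.
Gb5: a fourth up reaches C, and 6 semitones makes it C6.
Ab4 up an augmented fourth is D5.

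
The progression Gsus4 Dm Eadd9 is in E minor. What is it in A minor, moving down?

Csus4 Gm Aadd9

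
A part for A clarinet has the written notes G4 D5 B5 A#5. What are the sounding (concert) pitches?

The A clarinet sounds a minor third below written, so transpose each written note down a minor third.
G4 to E4
D5 to B4
B5 to G#5
A#5 to F##5

E4 B4 G#5 F##5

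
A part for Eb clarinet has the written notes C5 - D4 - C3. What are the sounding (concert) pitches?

Eb5 F4 Eb3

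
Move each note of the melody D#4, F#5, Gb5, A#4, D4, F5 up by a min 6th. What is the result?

B4 D6 Ebb6 F#5 Bb4 Db6

D#4 -> B4
F#5 -> D6
Gb5 -> Ebb6
A#4 -> F#5
D4 -> Bb4
F5 -> Db6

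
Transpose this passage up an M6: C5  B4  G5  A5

A major sixth up from C5 gives A5.
B4: a sixth up reaches G, and 9 semitones makes it G#5.
A major sixth up from G5 gives E6.
A5 up a major sixth is F#6.

A5 G#5 E6 F#6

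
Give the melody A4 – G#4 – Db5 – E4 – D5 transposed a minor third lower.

A4 down a minor third is F#4.
G#4: a third down reaches E, and 3 semitones makes it E#4.
Db5: a third down reaches B, and 3 semitones makes it Bb4.
E4 down a minor third is C#4.
D5 down a minor third is B4.

F#4 E#4 Bb4 C#4 B4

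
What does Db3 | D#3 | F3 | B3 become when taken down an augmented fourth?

Abb2 A2 Cb3 F3

Db3 gives Abb2
D#3 gives A2
F3 gives Cb3
B3 gives F3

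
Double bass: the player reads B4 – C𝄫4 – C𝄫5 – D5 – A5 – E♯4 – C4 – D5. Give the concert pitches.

B3 Cbb3 Cbb4 D4 A4 E#3 C3 D4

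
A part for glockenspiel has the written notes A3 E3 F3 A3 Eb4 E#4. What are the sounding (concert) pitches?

The glockenspiel sounds a perfect fifteenth above written, so transpose each written note up a perfect fifteenth.
A3 → A5
E3 → E5
F3 → F5
A3 → A5
Eb4 → Eb6
E#4 → E#6

A5 E5 F5 A5 Eb6 E#6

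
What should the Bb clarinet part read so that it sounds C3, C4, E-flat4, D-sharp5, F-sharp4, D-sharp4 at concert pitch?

The Bb clarinet sounds a major second below written, so the written part must be a major second above concert — transpose each note up.
C3 becomes D3
C4 becomes D4
Eb4 becomes F4
D#5 becomes E#5
F#4 becomes G#4
D#4 becomes E#4

D3 D4 F4 E#5 G#4 E#4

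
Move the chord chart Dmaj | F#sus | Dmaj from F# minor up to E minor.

Cmaj Esus Cmaj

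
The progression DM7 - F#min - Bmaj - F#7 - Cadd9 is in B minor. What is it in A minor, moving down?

B minor down to A minor is a major second; each chord root moves by that interval while the quality stays the same.
DM7: root D down a major second → C, giving CM7.
F#min: root F# down a major second → E, giving Emin.
Bmaj: root B down a major second → A, giving Amaj.
F#7: root F# down a major second → E, giving E7.
Cadd9: root C down a major second → Bb, giving Bbadd9.

CM7 Emin Amaj E7 Bbadd9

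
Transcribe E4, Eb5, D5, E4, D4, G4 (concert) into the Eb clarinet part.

The Eb clarinet sounds a minor third above written, so the written part must be a minor third below concert — transpose each note down.
E4 becomes C#4
Eb5 becomes C5
D5 becomes B4
E4 becomes C#4
D4 becomes B3
G4 becomes E4

C#4 C5 B4 C#4 B3 E4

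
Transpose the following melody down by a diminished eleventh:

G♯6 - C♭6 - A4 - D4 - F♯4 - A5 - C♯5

D##5 G4 E#3 A#2 C##3 E#4 G##3

G#6 → D##5
Cb6 → G4
A4 → E#3
D4 → A#2
F#4 → C##3
A5 → E#4
C#5 → G##3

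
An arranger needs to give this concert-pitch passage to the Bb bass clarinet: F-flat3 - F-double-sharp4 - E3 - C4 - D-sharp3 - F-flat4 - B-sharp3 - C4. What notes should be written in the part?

Gb4 G##5 F#4 D5 E#4 Gb5 C##5 D5

Written C4 sounds as Bb2 on the Bb bass clarinet, so concert pitches are written a major ninth up.
Fb3 -> Gb4
F##4 -> G##5
E3 -> F#4
C4 -> D5
D#3 -> E#4
Fb4 -> Gb5
B#3 -> C##5
C4 -> D5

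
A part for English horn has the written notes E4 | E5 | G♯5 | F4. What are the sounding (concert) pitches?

A3 A4 C#5 Bb3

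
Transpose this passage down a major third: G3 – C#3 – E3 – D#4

Eb3 A2 C3 B3

G3 to Eb3
C#3 to A2
E3 to C3
D#4 to B3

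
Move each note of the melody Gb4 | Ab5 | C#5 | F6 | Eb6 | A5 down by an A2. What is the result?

Fbb4 Gbb5 Bb4 Ebb6 Dbb6 Gb5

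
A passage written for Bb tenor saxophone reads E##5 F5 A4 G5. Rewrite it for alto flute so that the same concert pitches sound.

First find concert pitch: the Bb tenor saxophone sounds a major ninth below written, so E##5 F5 A4 G5 sounds D##4 Eb4 G3 F4.
Then write for alto flute: it sounds a perfect fourth below written, so the part must be a perfect fourth above concert.
D##4 → G##4
Eb4 → Ab4
G3 → C4
F4 → Bb4

G##4 Ab4 C4 Bb4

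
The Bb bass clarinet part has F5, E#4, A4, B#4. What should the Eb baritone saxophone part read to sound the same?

C6 B#4 E5 F##5

First find concert pitch: the Bb bass clarinet sounds a major ninth below written, so F5 E#4 A4 B#4 sounds Eb4 D#3 G3 A#3.
Then write for Eb baritone saxophone: it sounds a major thirteenth below written, so the part must be a major thirteenth above concert.
Eb4 → C6
D#3 → B#4
G3 → E5
A#3 → F##5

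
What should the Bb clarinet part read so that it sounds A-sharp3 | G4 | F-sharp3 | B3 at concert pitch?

The Bb clarinet sounds a major second below written, so the written part must be a major second above concert — transpose each note up.
A#3 gives B#3
G4 gives A4
F#3 gives G#3
B3 gives C#4

B#3 A4 G#3 C#4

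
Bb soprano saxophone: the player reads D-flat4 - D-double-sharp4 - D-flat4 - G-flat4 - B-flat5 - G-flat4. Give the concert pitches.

The Bb soprano saxophone sounds a major second below written, so transpose each written note down a major second.
Db4 becomes Cb4
D##4 becomes C##4
Db4 becomes Cb4
Gb4 becomes Fb4
Bb5 becomes Ab5
Gb4 becomes Fb4

Cb4 C##4 Cb4 Fb4 Ab5 Fb4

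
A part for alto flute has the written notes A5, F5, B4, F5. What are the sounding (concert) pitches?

Written C4 on the alto flute sounds as G3, a perfect fourth lower; apply that shift to every note.
A5 gives E5
F5 gives C5
B4 gives F#4
F5 gives C5

E5 C5 F#4 C5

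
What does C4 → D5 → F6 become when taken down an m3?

A3 B4 D6

C4 -> A3
D5 -> B4
F6 -> D6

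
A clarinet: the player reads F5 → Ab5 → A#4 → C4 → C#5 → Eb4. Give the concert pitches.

Written C4 on the A clarinet sounds as A3, a minor third lower; apply that shift to every note.
F5 gives D5
Ab5 gives F5
A#4 gives F##4
C4 gives A3
C#5 gives A#4
Eb4 gives C4

D5 F5 F##4 A3 A#4 C4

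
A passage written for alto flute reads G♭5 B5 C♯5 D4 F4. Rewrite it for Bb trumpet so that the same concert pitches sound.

Eb5 G#5 A#4 B3 D4

First find concert pitch: the alto flute sounds a perfect fourth below written, so G♭5 B5 C♯5 D4 F4 sounds Db5 F#5 G#4 A3 C4.
Then write for Bb trumpet: it sounds a major second below written, so the part must be a major second above concert.
Db5 → Eb5
F#5 → G#5
G#4 → A#4
A3 → B3
C4 → D4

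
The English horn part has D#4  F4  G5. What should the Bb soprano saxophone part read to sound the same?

A#3 C4 D5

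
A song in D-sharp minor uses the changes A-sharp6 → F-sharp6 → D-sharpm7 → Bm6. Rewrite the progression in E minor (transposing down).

B6 G6 Em7 Cm6

D-sharp minor down to E minor is a major seventh; each chord root moves by that interval while the quality stays the same.
A-sharp6: root A-sharp down a major seventh → B, giving B6.
F-sharp6: root F-sharp down a major seventh → G, giving G6.
D-sharpm7: root D-sharp down a major seventh → E, giving Em7.
Bm6: root B down a major seventh → C, giving Cm6.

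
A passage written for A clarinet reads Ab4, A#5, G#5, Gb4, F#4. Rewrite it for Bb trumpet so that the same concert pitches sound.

G4 G##5 F##5 F4 E#4

First find concert pitch: the A clarinet sounds a minor third below written, so Ab4 A#5 G#5 Gb4 F#4 sounds F4 F##5 E#5 Eb4 D#4.
Then write for Bb trumpet: it sounds a major second below written, so the part must be a major second above concert.
F4 → G4
F##5 → G##5
E#5 → F##5
Eb4 → F4
D#4 → E#4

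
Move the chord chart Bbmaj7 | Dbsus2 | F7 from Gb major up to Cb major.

Gb major up to Cb major is a perfect fourth; each chord root moves by that interval while the quality stays the same.
Bbmaj7: root Bb up a perfect fourth → Eb, giving Ebmaj7.
Dbsus2: root Db up a perfect fourth → Gb, giving Gbsus2.
F7: root F up a perfect fourth → Bb, giving Bb7.

Ebmaj7 Gbsus2 Bb7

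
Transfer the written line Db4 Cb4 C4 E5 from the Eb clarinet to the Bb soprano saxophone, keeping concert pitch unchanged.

First find concert pitch: the Eb clarinet sounds a minor third above written, so Db4 Cb4 C4 E5 sounds Fb4 Ebb4 Eb4 G5.
Then write for Bb soprano saxophone: it sounds a major second below written, so the part must be a major second above concert.
Fb4 → Gb4
Ebb4 → Fb4
Eb4 → F4
G5 → A5

Gb4 Fb4 F4 A5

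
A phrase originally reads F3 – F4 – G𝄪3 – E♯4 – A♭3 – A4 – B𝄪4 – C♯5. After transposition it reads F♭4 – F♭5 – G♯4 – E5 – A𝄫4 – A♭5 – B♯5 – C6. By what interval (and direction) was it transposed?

up a diminished octave

From F3 to Fb4 is 8 letter names — an octave of some quality.
F3 to Fb4 is 11 semitones, which makes it a diminished octave; the second version is higher, so the direction is up.
Checking another pair — C#5 → C6 — gives the same interval.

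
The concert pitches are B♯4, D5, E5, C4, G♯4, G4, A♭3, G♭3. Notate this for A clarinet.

D#5 F5 G5 Eb4 B4 Bb4 Cb4 Bbb3

Written C4 sounds as A3 on the A clarinet, so concert pitches are written a minor third up.
B#4 -> D#5
D5 -> F5
E5 -> G5
C4 -> Eb4
G#4 -> B4
G4 -> Bb4
Ab3 -> Cb4
Gb3 -> Bbb3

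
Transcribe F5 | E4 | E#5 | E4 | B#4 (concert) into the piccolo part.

F4 E3 E#4 E3 B#3

Written C4 sounds as C5 on the piccolo, so concert pitches are written a perfect octave down.
F5 -> F4
E4 -> E3
E#5 -> E#4
E4 -> E3
B#4 -> B#3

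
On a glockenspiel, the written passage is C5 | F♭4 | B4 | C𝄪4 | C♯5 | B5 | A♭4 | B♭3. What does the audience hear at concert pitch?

The glockenspiel sounds a perfect fifteenth above written, so transpose each written note up a perfect fifteenth.
C5 -> C7
Fb4 -> Fb6
B4 -> B6
C##4 -> C##6
C#5 -> C#7
B5 -> B7
Ab4 -> Ab6
Bb3 -> Bb5

C7 Fb6 B6 C##6 C#7 B7 Ab6 Bb5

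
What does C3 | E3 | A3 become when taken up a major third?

E3 G#3 C#4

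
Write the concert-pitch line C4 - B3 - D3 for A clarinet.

Eb4 D4 F3

Written C4 sounds as A3 on the A clarinet, so concert pitches are written a minor third up.
C4 -> Eb4
B3 -> D4
D3 -> F3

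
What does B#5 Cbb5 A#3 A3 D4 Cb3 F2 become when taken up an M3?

B#5 gives D##6
Cbb5 gives Ebb5
A#3 gives C##4
A3 gives C#4
D4 gives F#4
Cb3 gives Eb3
F2 gives A2

D##6 Ebb5 C##4 C#4 F#4 Eb3 A2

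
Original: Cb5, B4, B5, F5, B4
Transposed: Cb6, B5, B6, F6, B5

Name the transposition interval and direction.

Take the first pair: Cb5 → Cb6. C to C spans 8 letter names, so the interval is some kind of octave.
Cb5 to Cb6 is 12 semitones, which makes it a perfect octave; the second version is higher, so the direction is up.
Checking another pair — B4 → B5 — gives the same interval.

up a perfect octave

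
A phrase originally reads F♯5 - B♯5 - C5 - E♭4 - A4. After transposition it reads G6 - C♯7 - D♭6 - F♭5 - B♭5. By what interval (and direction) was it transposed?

From F#5 to G6 is 9 letter names — a ninth of some quality.
F#5 to G6 is 13 semitones, which makes it a minor ninth; the second version is higher, so the direction is up.
Checking another pair — A4 → Bb5 — gives the same interval.

up a minor ninth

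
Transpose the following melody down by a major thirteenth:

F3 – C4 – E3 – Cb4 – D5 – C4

F3: a thirteenth down reaches A, and 21 semitones makes it Ab1.
A major thirteenth down from C4 gives Eb2.
E3 down a major thirteenth is G1.
A major thirteenth down from Cb4 gives Ebb2.
D5: a thirteenth down reaches F, and 21 semitones makes it F3.
C4 down a major thirteenth is Eb2.

Ab1 Eb2 G1 Ebb2 F3 Eb2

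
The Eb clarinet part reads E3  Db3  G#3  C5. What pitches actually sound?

G3 Fb3 B3 Eb5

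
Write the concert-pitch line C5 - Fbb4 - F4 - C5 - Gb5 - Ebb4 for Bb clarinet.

D5 Gbb4 G4 D5 Ab5 Fb4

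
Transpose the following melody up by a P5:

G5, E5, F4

D6 B5 C5

G5 up a perfect fifth is D6.
E5 up a perfect fifth is B5.
F4 up a perfect fifth is C5.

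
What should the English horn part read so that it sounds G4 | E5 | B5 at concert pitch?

D5 B5 F#6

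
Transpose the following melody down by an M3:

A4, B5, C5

F4 G5 Ab4

A4 gives F4
B5 gives G5
C5 gives Ab4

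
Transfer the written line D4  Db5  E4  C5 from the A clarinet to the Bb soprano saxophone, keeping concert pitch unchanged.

First find concert pitch: the A clarinet sounds a minor third below written, so D4 Db5 E4 C5 sounds B3 Bb4 C#4 A4.
Then write for Bb soprano saxophone: it sounds a major second below written, so the part must be a major second above concert.
B3 → C#4
Bb4 → C5
C#4 → D#4
A4 → B4

C#4 C5 D#4 B4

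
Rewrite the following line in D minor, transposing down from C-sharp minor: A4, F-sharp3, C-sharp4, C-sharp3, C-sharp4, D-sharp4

Bb3 G2 D3 D2 D3 E3

C-sharp minor to D minor down is a major seventh, so every note moves down by that interval.
A4 to Bb3
F#3 to G2
C#4 to D3
C#3 to D2
C#4 to D3
D#4 to E3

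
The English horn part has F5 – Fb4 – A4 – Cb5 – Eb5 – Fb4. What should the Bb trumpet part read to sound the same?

First find concert pitch: the English horn sounds a perfect fifth below written, so F5 Fb4 A4 Cb5 Eb5 Fb4 sounds Bb4 Bbb3 D4 Fb4 Ab4 Bbb3.
Then write for Bb trumpet: it sounds a major second below written, so the part must be a major second above concert.
Bb4 → C5
Bbb3 → Cb4
D4 → E4
Fb4 → Gb4
Ab4 → Bb4
Bbb3 → Cb4

C5 Cb4 E4 Gb4 Bb4 Cb4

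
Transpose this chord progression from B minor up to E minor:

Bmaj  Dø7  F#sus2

Emaj Gø7 Bsus2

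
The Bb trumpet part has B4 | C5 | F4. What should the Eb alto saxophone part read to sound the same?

F#5 G5 C5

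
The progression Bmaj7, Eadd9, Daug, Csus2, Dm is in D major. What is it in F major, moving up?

Dmaj7 Gadd9 Faug Ebsus2 Fm

D major up to F major is a minor third; each chord root moves by that interval while the quality stays the same.
Bmaj7: root B up a minor third → D, giving Dmaj7.
Eadd9: root E up a minor third → G, giving Gadd9.
Daug: root D up a minor third → F, giving Faug.
Csus2: root C up a minor third → Eb, giving Ebsus2.
Dm: root D up a minor third → F, giving Fm.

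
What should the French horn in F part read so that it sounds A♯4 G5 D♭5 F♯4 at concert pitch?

E#5 D6 Ab5 C#5

The French horn in F sounds a perfect fifth below written, so the written part must be a perfect fifth above concert — transpose each note up.
A#4 gives E#5
G5 gives D6
Db5 gives Ab5
F#4 gives C#5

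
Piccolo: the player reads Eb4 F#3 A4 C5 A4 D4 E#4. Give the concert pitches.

The piccolo sounds a perfect octave above written, so transpose each written note up a perfect octave.
Eb4 becomes Eb5
F#3 becomes F#4
A4 becomes A5
C5 becomes C6
A4 becomes A5
D4 becomes D5
E#4 becomes E#5

Eb5 F#4 A5 C6 A5 D5 E#5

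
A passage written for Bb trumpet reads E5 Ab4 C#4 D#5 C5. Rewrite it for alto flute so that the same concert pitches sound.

G5 Cb5 E4 F#5 Eb5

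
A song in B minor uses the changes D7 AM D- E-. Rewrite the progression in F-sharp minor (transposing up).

A7 EM A- B-

B minor up to F-sharp minor is a perfect fifth; each chord root moves by that interval while the quality stays the same.
D7: root D up a perfect fifth → A, giving A7.
AM: root A up a perfect fifth → E, giving EM.
D-: root D up a perfect fifth → A, giving A-.
E-: root E up a perfect fifth → B, giving B-.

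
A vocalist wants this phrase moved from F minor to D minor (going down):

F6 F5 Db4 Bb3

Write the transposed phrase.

D6 D5 Bb3 G3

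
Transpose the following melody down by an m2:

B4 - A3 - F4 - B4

B4 → A#4
A3 → G#3
F4 → E4
B4 → A#4

A#4 G#3 E4 A#4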